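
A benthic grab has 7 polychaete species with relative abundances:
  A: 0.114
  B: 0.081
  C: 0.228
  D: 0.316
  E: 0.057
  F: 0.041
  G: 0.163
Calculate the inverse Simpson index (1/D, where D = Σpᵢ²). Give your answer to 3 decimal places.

D = 0.114² + 0.081² + 0.228² + 0.316² + 0.057² + 0.041² + 0.163² = 0.0129960 + 0.0065610 + 0.0519840 + 0.0998560 + 0.0032490 + 0.0016810 + 0.0265690 = 0.2028960 (working shown to 7 dp, full precision carried).
So 1/D = 4.92863, i.e. 4.929 to 3 decimal places.

4.929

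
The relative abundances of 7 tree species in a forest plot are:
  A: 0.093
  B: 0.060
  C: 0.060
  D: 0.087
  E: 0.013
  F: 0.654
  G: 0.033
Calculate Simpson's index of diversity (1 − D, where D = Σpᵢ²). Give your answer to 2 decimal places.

D = 0.093² + 0.06² + 0.06² + 0.087² + 0.013² + 0.654² + 0.033² = 0.0086 + 0.0036 + 0.0036 + 0.0076 + 0.0002 + 0.4277 + 0.0011 = 0.4524 (working shown to 4 dp, full precision carried).
So 1 − D = 0.5476, i.e. 0.55 to 2 decimal places.

0.55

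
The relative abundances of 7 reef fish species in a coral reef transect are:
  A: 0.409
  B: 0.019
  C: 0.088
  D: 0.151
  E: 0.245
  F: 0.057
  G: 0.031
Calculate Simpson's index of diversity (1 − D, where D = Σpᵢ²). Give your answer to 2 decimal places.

0.74

D = 0.409² + 0.019² + 0.088² + 0.151² + 0.245² + 0.057² + 0.031² = 0.1673 + 0.0004 + 0.0077 + 0.0228 + 0.0600 + 0.0032 + 0.0010 = 0.2624 (working shown to 4 dp, full precision carried).
So 1 − D = 0.7376, i.e. 0.74 to 2 decimal places.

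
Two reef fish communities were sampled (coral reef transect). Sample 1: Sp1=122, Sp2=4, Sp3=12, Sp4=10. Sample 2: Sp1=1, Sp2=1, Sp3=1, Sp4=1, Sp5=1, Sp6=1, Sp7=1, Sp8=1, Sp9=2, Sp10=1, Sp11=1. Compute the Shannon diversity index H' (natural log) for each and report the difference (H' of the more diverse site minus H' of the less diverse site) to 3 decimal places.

1.727

Sample 1: N=148, proportions 0.82432, 0.02703, 0.08108, 0.06757, giving H' = 0.64261 (working shown to 5 dp, full precision carried).
Sample 2: N=12, proportions 0.08333, 0.08333, 0.08333, 0.08333, 0.08333, 0.08333, 0.08333, 0.08333, 0.16667, 0.08333, 0.08333, giving H' = 2.36938.
Difference = |0.64261 − 2.36938| = 1.72677, i.e. 1.727 to 3 decimal places.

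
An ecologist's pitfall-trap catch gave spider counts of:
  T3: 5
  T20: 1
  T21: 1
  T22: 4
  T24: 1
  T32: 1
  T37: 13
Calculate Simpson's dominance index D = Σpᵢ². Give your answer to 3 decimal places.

Total N = 5+1+1+4+1+1+13 = 26, so the proportions are 0.19231, 0.03846, 0.03846, 0.15385, 0.03846, 0.03846, 0.5 (working shown to 5 dp, full precision carried).
D = 0.19231² + 0.03846² + 0.03846² + 0.15385² + 0.03846² + 0.03846² + 0.5² = 0.03698 + 0.00148 + 0.00148 + 0.02367 + 0.00148 + 0.00148 + 0.25000 = 0.31657.
To 3 decimal places, D = 0.317.

0.317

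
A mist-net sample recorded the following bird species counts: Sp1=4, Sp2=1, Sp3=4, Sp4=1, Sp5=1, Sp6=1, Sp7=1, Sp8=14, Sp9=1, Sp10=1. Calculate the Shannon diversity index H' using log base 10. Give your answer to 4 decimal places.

0.7430

Total N = 4+1+4+1+1+1+1+14+1+1 = 29, so the proportions are 0.137931, 0.034483, 0.137931, 0.034483, 0.034483, 0.034483, 0.034483, 0.482759, 0.034483, 0.034483 (working shown to 6 dp, full precision carried).
Each pᵢ log₁₀ pᵢ term: 0.137931×(-0.860338)=-0.118667, 0.034483×(-1.462398)=-0.050428, 0.137931×(-0.860338)=-0.118667, 0.034483×(-1.462398)=-0.050428, 0.034483×(-1.462398)=-0.050428, 0.034483×(-1.462398)=-0.050428, 0.034483×(-1.462398)=-0.050428, 0.482759×(-0.316270)=-0.152682, 0.034483×(-1.462398)=-0.050428, 0.034483×(-1.462398)=-0.050428.
Sum = -0.743009, so H' = 0.7430.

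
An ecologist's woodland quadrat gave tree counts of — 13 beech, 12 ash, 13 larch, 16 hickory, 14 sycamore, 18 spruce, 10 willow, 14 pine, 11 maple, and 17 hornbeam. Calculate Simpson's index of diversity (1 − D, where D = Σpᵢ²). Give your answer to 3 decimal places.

0.897

Total N = 13+12+13+16+14+18+10+14+11+17 = 138, so the proportions are 0.0942, 0.08696, 0.0942, 0.11594, 0.10145, 0.13043, 0.07246, 0.10145, 0.07971, 0.12319 (working shown to 5 dp, full precision carried).
D = 0.0942² + 0.08696² + 0.0942² + 0.11594² + 0.10145² + 0.13043² + 0.07246² + 0.10145² + 0.07971² + 0.12319² = 0.00887 + 0.00756 + 0.00887 + 0.01344 + 0.01029 + 0.01701 + 0.00525 + 0.01029 + 0.00635 + 0.01518 = 0.10313.
So 1 − D = 0.89687, i.e. 0.897 to 3 decimal places.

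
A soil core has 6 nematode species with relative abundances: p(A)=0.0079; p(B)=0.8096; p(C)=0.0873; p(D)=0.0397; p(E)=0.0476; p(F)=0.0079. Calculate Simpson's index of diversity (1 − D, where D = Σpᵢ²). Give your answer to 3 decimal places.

0.333

D = 0.0079² + 0.8096² + 0.0873² + 0.0397² + 0.0476² + 0.0079² = 0.00006 + 0.65545 + 0.00762 + 0.00158 + 0.00227 + 0.00006 = 0.66704 (working shown to 5 dp, full precision carried).
So 1 − D = 0.33296, i.e. 0.333 to 3 decimal places.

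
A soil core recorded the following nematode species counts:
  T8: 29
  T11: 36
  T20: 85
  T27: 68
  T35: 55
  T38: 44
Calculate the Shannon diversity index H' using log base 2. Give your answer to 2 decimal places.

2.49

Total N = 29+36+85+68+55+44 = 317, so the proportions are 0.0915, 0.1136, 0.2681, 0.2145, 0.1735, 0.1388 (working shown to 4 dp, full precision carried).
Each pᵢ log₂ pᵢ term: 0.0915×(-3.4504)=-0.3156, 0.1136×(-3.1384)=-0.3564, 0.2681×(-1.8989)=-0.5092, 0.2145×(-2.2209)=-0.4764, 0.1735×(-2.5270)=-0.4384, 0.1388×(-2.8489)=-0.3954.
Sum = -2.4915, so H' = 2.49.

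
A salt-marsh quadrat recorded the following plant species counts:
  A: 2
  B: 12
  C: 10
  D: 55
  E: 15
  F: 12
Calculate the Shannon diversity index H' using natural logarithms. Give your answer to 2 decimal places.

1.41

Total N = 2+12+10+55+15+12 = 106, so the proportions are 0.0189, 0.1132, 0.0943, 0.5189, 0.1415, 0.1132 (working shown to 4 dp, full precision carried).
Each pᵢ ln pᵢ term: 0.0189×(-3.9703)=-0.0749, 0.1132×(-2.1785)=-0.2466, 0.0943×(-2.3609)=-0.2227, 0.5189×(-0.6561)=-0.3404, 0.1415×(-1.9554)=-0.2767, 0.1132×(-2.1785)=-0.2466.
Sum = -1.4080, so H' = 1.41.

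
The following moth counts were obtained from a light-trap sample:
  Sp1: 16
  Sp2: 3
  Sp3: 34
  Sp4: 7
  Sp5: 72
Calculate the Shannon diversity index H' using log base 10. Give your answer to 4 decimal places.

Total N = 16+3+34+7+72 = 132, so the proportions are 0.121212, 0.022727, 0.257576, 0.05303, 0.545455 (working shown to 6 dp, full precision carried).
Each pᵢ log₁₀ pᵢ term: 0.121212×(-0.916454)=-0.111085, 0.022727×(-1.643453)=-0.037351, 0.257576×(-0.589095)=-0.151737, 0.05303×(-1.275476)=-0.067639, 0.545455×(-0.263241)=-0.143586.
Sum = -0.511398, so H' = 0.5114.

0.5114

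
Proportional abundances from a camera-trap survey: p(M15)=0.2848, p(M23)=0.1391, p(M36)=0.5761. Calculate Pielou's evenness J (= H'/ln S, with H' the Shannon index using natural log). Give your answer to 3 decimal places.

H' = −Σ pᵢ ln pᵢ = −((-0.35770) + (-0.27438) + (-0.31770)) = 0.94979 (working shown to 5 dp, full precision carried).
With S = 3 species, ln S = 1.09861, so J = 0.94979/1.09861 = 0.86453, i.e. 0.865 to 3 decimal places.

0.865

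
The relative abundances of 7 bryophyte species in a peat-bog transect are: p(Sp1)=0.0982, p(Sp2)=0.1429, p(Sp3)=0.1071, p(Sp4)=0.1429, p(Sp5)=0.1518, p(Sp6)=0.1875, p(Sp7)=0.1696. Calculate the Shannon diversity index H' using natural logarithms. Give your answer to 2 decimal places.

1.92

Each pᵢ ln pᵢ term (working shown to 4 dp, full precision carried): 0.0982×(-2.3207)=-0.2279, 0.1429×(-1.9456)=-0.2780, 0.1071×(-2.2340)=-0.2393, 0.1429×(-1.9456)=-0.2780, 0.1518×(-1.8852)=-0.2862, 0.1875×(-1.6740)=-0.3139, 0.1696×(-1.7743)=-0.3009.
Sum = -1.9242, so H' = 1.92.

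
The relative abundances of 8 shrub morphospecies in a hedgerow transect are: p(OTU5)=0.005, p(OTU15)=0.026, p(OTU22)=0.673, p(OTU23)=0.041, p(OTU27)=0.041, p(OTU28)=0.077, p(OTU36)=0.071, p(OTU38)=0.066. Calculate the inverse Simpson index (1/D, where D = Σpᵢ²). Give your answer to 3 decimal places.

2.117

D = 0.005² + 0.026² + 0.673² + 0.041² + 0.041² + 0.077² + 0.071² + 0.066² = 0.000025 + 0.000676 + 0.452929 + 0.001681 + 0.001681 + 0.005929 + 0.005041 + 0.004356 = 0.472318 (working shown to 6 dp, full precision carried).
So 1/D = 2.11722, i.e. 2.117 to 3 decimal places.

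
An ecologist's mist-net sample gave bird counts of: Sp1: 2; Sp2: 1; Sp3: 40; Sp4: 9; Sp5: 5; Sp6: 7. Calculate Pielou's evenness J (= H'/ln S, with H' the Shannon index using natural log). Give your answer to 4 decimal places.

Total N = 2+1+40+9+5+7 = 64, so the proportions are 0.03125, 0.015625, 0.625, 0.140625, 0.078125, 0.109375 (working shown to 6 dp, full precision carried).
H' = −Σ pᵢ ln pᵢ = −((-0.108304) + (-0.064983) + (-0.293752) + (-0.275858) + (-0.199175) + (-0.242044)) = 1.184117.
With S = 6 species, ln S = 1.791759, so J = 1.184117/1.791759 = 0.660868, i.e. 0.6609 to 4 decimal places.

0.6609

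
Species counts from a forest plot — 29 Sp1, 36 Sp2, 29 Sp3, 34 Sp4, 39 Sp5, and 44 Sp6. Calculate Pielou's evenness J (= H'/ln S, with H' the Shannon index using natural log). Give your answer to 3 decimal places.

Total N = 29+36+29+34+39+44 = 211, so the proportions are 0.13744, 0.17062, 0.13744, 0.16114, 0.18483, 0.20853 (working shown to 5 dp, full precision carried).
H' = −Σ pᵢ ln pᵢ = −((-0.27276) + (-0.30171) + (-0.27276) + (-0.29416) + (-0.31205) + (-0.32691)) = 1.78034.
With S = 6 species, ln S = 1.79176, so J = 1.78034/1.79176 = 0.99363, i.e. 0.994 to 3 decimal places.

0.994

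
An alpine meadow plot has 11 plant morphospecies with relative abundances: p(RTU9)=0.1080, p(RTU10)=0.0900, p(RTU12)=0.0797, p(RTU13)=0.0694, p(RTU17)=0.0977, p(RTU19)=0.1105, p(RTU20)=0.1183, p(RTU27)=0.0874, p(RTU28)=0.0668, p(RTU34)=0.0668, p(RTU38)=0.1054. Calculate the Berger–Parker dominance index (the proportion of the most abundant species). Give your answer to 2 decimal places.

0.12

The largest proportion is 0.1183, i.e. d = 0.12 to 2 decimal places.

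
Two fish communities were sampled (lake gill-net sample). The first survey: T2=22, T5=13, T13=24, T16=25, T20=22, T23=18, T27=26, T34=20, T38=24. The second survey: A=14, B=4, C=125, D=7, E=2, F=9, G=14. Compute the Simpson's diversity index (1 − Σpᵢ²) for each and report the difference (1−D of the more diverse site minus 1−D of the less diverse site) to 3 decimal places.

0.413

The first survey: N=194, proportions 0.1134, 0.06701, 0.12371, 0.12887, 0.1134, 0.09278, 0.13402, 0.10309, 0.12371, giving 1−D = 0.88538 (working shown to 5 dp, full precision carried).
The second survey: N=175, proportions 0.08, 0.02286, 0.71429, 0.04, 0.01143, 0.05143, 0.08, giving 1−D = 0.47210.
Difference = |0.88538 − 0.47210| = 0.41328, i.e. 0.413 to 3 decimal places.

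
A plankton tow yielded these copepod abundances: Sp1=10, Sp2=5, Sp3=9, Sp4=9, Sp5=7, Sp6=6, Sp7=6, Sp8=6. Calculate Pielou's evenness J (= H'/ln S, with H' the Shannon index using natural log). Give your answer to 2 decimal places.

Total N = 10+5+9+9+7+6+6+6 = 58, so the proportions are 0.1724, 0.0862, 0.1552, 0.1552, 0.1207, 0.1034, 0.1034, 0.1034 (working shown to 4 dp, full precision carried).
H' = −Σ pᵢ ln pᵢ = −((-0.3031) + (-0.2113) + (-0.2891) + (-0.2891) + (-0.2552) + (-0.2347) + (-0.2347) + (-0.2347)) = 2.0519.
With S = 8 species, ln S = 2.0794, so J = 2.0519/2.0794 = 0.9868, i.e. 0.99 to 2 decimal places.

0.99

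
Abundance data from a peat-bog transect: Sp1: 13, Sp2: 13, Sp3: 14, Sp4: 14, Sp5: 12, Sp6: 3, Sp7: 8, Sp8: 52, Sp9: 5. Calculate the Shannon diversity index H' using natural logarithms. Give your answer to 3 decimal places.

Total N = 13+13+14+14+12+3+8+52+5 = 134, so the proportions are 0.09701, 0.09701, 0.10448, 0.10448, 0.08955, 0.02239, 0.0597, 0.38806, 0.03731 (working shown to 5 dp, full precision carried).
Each pᵢ ln pᵢ term: 0.09701×(-2.33289)=-0.22633, 0.09701×(-2.33289)=-0.22633, 0.10448×(-2.25878)=-0.23599, 0.10448×(-2.25878)=-0.23599, 0.08955×(-2.41293)=-0.21608, 0.02239×(-3.79923)=-0.08506, 0.0597×(-2.81840)=-0.16826, 0.38806×(-0.94660)=-0.36734, 0.03731×(-3.28840)=-0.12270.
Sum = -1.88408, so H' = 1.884.

1.884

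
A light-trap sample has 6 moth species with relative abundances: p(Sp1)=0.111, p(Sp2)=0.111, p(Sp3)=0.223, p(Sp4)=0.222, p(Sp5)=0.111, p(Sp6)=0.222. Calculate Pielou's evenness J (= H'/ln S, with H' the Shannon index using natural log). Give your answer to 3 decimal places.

0.968

H' = −Σ pᵢ ln pᵢ = −((-0.24400) + (-0.24400) + (-0.33463) + (-0.33413) + (-0.24400) + (-0.33413)) = 1.73489 (working shown to 5 dp, full precision carried).
With S = 6 species, ln S = 1.79176, so J = 1.73489/1.79176 = 0.96826, i.e. 0.968 to 3 decimal places.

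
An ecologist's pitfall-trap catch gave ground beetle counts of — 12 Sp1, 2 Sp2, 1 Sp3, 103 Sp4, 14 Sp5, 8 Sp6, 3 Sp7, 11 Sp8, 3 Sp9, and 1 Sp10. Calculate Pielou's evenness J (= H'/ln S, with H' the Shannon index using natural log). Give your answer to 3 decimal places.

0.563

Total N = 12+2+1+103+14+8+3+11+3+1 = 158, so the proportions are 0.07595, 0.01266, 0.00633, 0.6519, 0.08861, 0.05063, 0.01899, 0.06962, 0.01899, 0.00633 (working shown to 5 dp, full precision carried).
H' = −Σ pᵢ ln pᵢ = −((-0.19577) + (-0.05531) + (-0.03204) + (-0.27893) + (-0.21474) + (-0.15105) + (-0.07527) + (-0.18552) + (-0.07527) + (-0.03204)) = 1.29593.
With S = 10 species, ln S = 2.30259, so J = 1.29593/2.30259 = 0.56282, i.e. 0.563 to 3 decimal places.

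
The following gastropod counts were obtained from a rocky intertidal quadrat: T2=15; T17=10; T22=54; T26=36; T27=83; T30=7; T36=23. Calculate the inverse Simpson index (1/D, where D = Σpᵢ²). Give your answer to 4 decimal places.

Total N = 15+10+54+36+83+7+23 = 228, so the proportions are 0.06578947, 0.04385965, 0.23684211, 0.15789474, 0.36403509, 0.03070175, 0.10087719 (working shown to 8 dp, full precision carried).
D = 0.06578947² + 0.04385965² + 0.23684211² + 0.15789474² + 0.36403509² + 0.03070175² + 0.10087719² = 0.00432825 + 0.00192367 + 0.05609418 + 0.02493075 + 0.13252155 + 0.00094260 + 0.01017621 = 0.23091721.
So 1/D = 4.330556, i.e. 4.3306 to 4 decimal places.

4.3306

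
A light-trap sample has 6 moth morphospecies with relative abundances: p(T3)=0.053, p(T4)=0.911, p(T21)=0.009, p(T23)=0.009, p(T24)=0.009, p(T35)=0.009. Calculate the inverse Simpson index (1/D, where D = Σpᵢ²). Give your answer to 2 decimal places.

D = 0.053² + 0.911² + 0.009² + 0.009² + 0.009² + 0.009² = 0.00281 + 0.82992 + 0.00008 + 0.00008 + 0.00008 + 0.00008 = 0.83305 (working shown to 5 dp, full precision carried).
So 1/D = 1.2004, i.e. 1.20 to 2 decimal places.

1.20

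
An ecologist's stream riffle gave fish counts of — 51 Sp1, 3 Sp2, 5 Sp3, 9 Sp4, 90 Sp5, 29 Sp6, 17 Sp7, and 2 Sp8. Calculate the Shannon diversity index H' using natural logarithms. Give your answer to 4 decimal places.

1.5229

Total N = 51+3+5+9+90+29+17+2 = 206, so the proportions are 0.247573, 0.014563, 0.024272, 0.043689, 0.436893, 0.140777, 0.082524, 0.009709 (working shown to 6 dp, full precision carried).
Each pᵢ ln pᵢ term: 0.247573×(-1.396051)=-0.345624, 0.014563×(-4.229264)=-0.061591, 0.024272×(-3.718438)=-0.090253, 0.043689×(-3.130652)=-0.136776, 0.436893×(-0.828066)=-0.361777, 0.140777×(-1.960580)=-0.276004, 0.082524×(-2.494663)=-0.205870, 0.009709×(-4.634729)=-0.044997.
Sum = -1.522893, so H' = 1.5229.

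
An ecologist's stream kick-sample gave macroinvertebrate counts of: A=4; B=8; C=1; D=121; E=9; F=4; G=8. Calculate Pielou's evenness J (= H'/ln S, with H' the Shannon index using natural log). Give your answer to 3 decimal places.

Total N = 4+8+1+121+9+4+8 = 155, so the proportions are 0.02581, 0.05161, 0.00645, 0.78065, 0.05806, 0.02581, 0.05161 (working shown to 5 dp, full precision carried).
H' = −Σ pᵢ ln pᵢ = −((-0.09438) + (-0.15298) + (-0.03254) + (-0.19331) + (-0.16526) + (-0.09438) + (-0.15298)) = 0.88583.
With S = 7 species, ln S = 1.94591, so J = 0.88583/1.94591 = 0.45523, i.e. 0.455 to 3 decimal places.

0.455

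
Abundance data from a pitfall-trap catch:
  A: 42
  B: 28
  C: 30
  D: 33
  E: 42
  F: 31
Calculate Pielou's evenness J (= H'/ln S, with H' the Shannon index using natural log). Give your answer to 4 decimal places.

0.9927

Total N = 42+28+30+33+42+31 = 206, so the proportions are 0.203883, 0.135922, 0.145631, 0.160194, 0.203883, 0.150485 (working shown to 6 dp, full precision carried).
H' = −Σ pᵢ ln pᵢ = −((-0.324217) + (-0.271256) + (-0.280584) + (-0.293375) + (-0.324217) + (-0.285003)) = 1.778652.
With S = 6 species, ln S = 1.791759, so J = 1.778652/1.791759 = 0.992684, i.e. 0.9927 to 4 decimal places.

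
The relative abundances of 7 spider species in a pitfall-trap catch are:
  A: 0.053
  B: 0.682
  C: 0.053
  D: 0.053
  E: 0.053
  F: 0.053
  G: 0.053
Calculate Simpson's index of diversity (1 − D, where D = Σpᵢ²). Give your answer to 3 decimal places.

D = 0.053² + 0.682² + 0.053² + 0.053² + 0.053² + 0.053² + 0.053² = 0.00281 + 0.46512 + 0.00281 + 0.00281 + 0.00281 + 0.00281 + 0.00281 = 0.48198 (working shown to 5 dp, full precision carried).
So 1 − D = 0.51802, i.e. 0.518 to 3 decimal places.

0.518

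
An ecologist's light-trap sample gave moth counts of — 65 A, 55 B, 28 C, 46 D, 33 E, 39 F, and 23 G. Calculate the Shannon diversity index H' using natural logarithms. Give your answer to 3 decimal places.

1.889

Total N = 65+55+28+46+33+39+23 = 289, so the proportions are 0.22491, 0.19031, 0.09689, 0.15917, 0.11419, 0.13495, 0.07958 (working shown to 5 dp, full precision carried).
Each pᵢ ln pᵢ term: 0.22491×(-1.49204)=-0.33558, 0.19031×(-1.65909)=-0.31574, 0.09689×(-2.33422)=-0.22615, 0.15917×(-1.83779)=-0.29252, 0.11419×(-2.16992)=-0.24778, 0.13495×(-2.00287)=-0.27028, 0.07958×(-2.53093)=-0.20142.
Sum = -1.88948, so H' = 1.889.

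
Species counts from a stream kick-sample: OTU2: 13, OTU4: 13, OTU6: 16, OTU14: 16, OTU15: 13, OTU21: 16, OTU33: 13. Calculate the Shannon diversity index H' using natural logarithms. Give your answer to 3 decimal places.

Total N = 13+13+16+16+13+16+13 = 100, so the proportions are 0.13, 0.13, 0.16, 0.16, 0.13, 0.16, 0.13 (working shown to 5 dp, full precision carried).
Each pᵢ ln pᵢ term: 0.13×(-2.04022)=-0.26523, 0.13×(-2.04022)=-0.26523, 0.16×(-1.83258)=-0.29321, 0.16×(-1.83258)=-0.29321, 0.13×(-2.04022)=-0.26523, 0.16×(-1.83258)=-0.29321, 0.13×(-2.04022)=-0.26523.
Sum = -1.94055, so H' = 1.941.

1.941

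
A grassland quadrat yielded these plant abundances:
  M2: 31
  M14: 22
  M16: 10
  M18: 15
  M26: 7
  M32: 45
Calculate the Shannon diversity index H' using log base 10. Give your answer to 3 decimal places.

Total N = 31+22+10+15+7+45 = 130, so the proportions are 0.23846, 0.16923, 0.07692, 0.11538, 0.05385, 0.34615 (working shown to 5 dp, full precision carried).
Each pᵢ log₁₀ pᵢ term: 0.23846×(-0.62258)=-0.14846, 0.16923×(-0.77152)=-0.13057, 0.07692×(-1.11394)=-0.08569, 0.11538×(-0.93785)=-0.10821, 0.05385×(-1.26885)=-0.06832, 0.34615×(-0.46073)=-0.15948.
Sum = -0.70073, so H' = 0.701.

0.701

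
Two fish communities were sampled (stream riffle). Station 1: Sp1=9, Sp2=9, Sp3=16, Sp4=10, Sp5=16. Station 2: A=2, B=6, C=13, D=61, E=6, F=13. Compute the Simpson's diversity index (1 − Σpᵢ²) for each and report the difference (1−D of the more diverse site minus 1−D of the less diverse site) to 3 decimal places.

0.190

Station 1: N=60, proportions 0.15, 0.15, 0.26667, 0.16667, 0.26667, giving 1−D = 0.78500 (working shown to 5 dp, full precision carried).
Station 2: N=101, proportions 0.0198, 0.05941, 0.12871, 0.60396, 0.05941, 0.12871, giving 1−D = 0.59465.
Difference = |0.78500 − 0.59465| = 0.19035, i.e. 0.190 to 3 decimal places.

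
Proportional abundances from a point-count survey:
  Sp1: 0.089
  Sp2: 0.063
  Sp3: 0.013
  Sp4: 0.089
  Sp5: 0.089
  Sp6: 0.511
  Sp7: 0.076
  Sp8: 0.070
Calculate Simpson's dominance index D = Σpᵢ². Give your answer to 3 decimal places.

D = 0.089² + 0.063² + 0.013² + 0.089² + 0.089² + 0.511² + 0.076² + 0.07² = 0.00792 + 0.00397 + 0.00017 + 0.00792 + 0.00792 + 0.26112 + 0.00578 + 0.00490 = 0.29970 (working shown to 5 dp, full precision carried).
To 3 decimal places, D = 0.300.

0.300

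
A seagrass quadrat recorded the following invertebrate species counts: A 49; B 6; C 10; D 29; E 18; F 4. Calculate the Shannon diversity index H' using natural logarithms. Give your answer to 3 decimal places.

Total N = 49+6+10+29+18+4 = 116, so the proportions are 0.42241, 0.05172, 0.08621, 0.25, 0.15517, 0.03448 (working shown to 5 dp, full precision carried).
Each pᵢ ln pᵢ term: 0.42241×(-0.86177)=-0.36402, 0.05172×(-2.96183)=-0.15320, 0.08621×(-2.45101)=-0.21129, 0.25×(-1.38629)=-0.34657, 0.15517×(-1.86322)=-0.28912, 0.03448×(-3.36730)=-0.11611.
Sum = -1.48032, so H' = 1.480.

1.480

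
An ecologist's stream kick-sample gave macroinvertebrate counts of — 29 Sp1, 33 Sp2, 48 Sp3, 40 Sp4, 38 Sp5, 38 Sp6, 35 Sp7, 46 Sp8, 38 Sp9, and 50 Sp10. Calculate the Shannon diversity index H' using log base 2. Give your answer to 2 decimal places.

3.30

Total N = 29+33+48+40+38+38+35+46+38+50 = 395, so the proportions are 0.0734, 0.0835, 0.1215, 0.1013, 0.0962, 0.0962, 0.0886, 0.1165, 0.0962, 0.1266 (working shown to 4 dp, full precision carried).
Each pᵢ log₂ pᵢ term: 0.0734×(-3.7677)=-0.2766, 0.0835×(-3.5813)=-0.2992, 0.1215×(-3.0407)=-0.3695, 0.1013×(-3.3038)=-0.3346, 0.0962×(-3.3778)=-0.3250, 0.0962×(-3.3778)=-0.3250, 0.0886×(-3.4964)=-0.3098, 0.1165×(-3.1021)=-0.3613, 0.0962×(-3.3778)=-0.3250, 0.1266×(-2.9819)=-0.3774.
Sum = -3.3033, so H' = 3.30.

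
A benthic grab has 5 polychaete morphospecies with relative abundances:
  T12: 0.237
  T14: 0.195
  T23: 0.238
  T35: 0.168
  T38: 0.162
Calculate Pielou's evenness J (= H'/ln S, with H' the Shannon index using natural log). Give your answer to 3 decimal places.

H' = −Σ pᵢ ln pᵢ = −((-0.34121) + (-0.31878) + (-0.34165) + (-0.29968) + (-0.29487)) = 1.59617 (working shown to 5 dp, full precision carried).
With S = 5 species, ln S = 1.60944, so J = 1.59617/1.60944 = 0.99176, i.e. 0.992 to 3 decimal places.

0.992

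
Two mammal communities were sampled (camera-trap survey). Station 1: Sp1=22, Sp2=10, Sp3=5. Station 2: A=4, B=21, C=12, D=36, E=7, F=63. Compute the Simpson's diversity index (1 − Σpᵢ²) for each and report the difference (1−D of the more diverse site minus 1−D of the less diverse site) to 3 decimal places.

0.156

Station 1: N=37, proportions 0.59459, 0.27027, 0.13514, giving 1−D = 0.55515 (working shown to 5 dp, full precision carried).
Station 2: N=143, proportions 0.02797, 0.14685, 0.08392, 0.25175, 0.04895, 0.44056, giving 1−D = 0.71074.
Difference = |0.55515 − 0.71074| = 0.15559, i.e. 0.156 to 3 decimal places.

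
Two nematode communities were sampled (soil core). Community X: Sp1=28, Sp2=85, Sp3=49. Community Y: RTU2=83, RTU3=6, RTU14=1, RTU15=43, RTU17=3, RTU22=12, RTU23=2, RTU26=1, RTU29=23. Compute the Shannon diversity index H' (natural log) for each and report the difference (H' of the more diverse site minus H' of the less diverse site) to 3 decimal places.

0.444

Community X: N=162, proportions 0.1728395, 0.5246914, 0.3024691, giving H' = 1.0034835 (working shown to 7 dp, full precision carried).
Community Y: N=174, proportions 0.4770115, 0.0344828, 0.0057471, 0.2471264, 0.0172414, 0.0689655, 0.0114943, 0.0057471, 0.1321839, giving H' = 1.4471972.
Difference = |1.0034835 − 1.4471972| = 0.4437137, i.e. 0.444 to 3 decimal places.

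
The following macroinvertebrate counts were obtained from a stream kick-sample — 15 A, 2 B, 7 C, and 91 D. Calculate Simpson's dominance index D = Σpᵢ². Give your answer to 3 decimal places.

0.647

Total N = 15+2+7+91 = 115, so the proportions are 0.13043, 0.01739, 0.06087, 0.7913 (working shown to 5 dp, full precision carried).
D = 0.13043² + 0.01739² + 0.06087² + 0.7913² = 0.01701 + 0.00030 + 0.00371 + 0.62616 = 0.64718.
To 3 decimal places, D = 0.647.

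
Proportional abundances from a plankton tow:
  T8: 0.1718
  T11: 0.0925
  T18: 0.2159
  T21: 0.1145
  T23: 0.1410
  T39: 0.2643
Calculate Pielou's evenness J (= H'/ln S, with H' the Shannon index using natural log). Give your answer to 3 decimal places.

0.965

H' = −Σ pᵢ ln pᵢ = −((-0.30261) + (-0.22020) + (-0.33096) + (-0.24814) + (-0.27622) + (-0.35170)) = 1.72983 (working shown to 5 dp, full precision carried).
With S = 6 species, ln S = 1.79176, so J = 1.72983/1.79176 = 0.96544, i.e. 0.965 to 3 decimal places.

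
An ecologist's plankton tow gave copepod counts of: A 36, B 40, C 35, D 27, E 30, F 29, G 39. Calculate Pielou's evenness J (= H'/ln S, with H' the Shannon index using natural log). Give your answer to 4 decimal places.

Total N = 36+40+35+27+30+29+39 = 236, so the proportions are 0.152542, 0.169492, 0.148305, 0.114407, 0.127119, 0.122881, 0.165254 (working shown to 6 dp, full precision carried).
H' = −Σ pᵢ ln pᵢ = −((-0.286827) + (-0.300839) + (-0.283038) + (-0.248033) + (-0.262199) + (-0.257625) + (-0.297502)) = 1.936065.
With S = 7 species, ln S = 1.945910, so J = 1.936065/1.945910 = 0.994940, i.e. 0.9949 to 4 decimal places.

0.9949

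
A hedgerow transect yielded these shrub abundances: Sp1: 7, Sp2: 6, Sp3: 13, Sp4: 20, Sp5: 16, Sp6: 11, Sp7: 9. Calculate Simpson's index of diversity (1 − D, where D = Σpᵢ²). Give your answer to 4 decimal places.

Total N = 7+6+13+20+16+11+9 = 82, so the proportions are 0.085366, 0.073171, 0.158537, 0.243902, 0.195122, 0.134146, 0.109756 (working shown to 6 dp, full precision carried).
D = 0.085366² + 0.073171² + 0.158537² + 0.243902² + 0.195122² + 0.134146² + 0.109756² = 0.007287 + 0.005354 + 0.025134 + 0.059488 + 0.038073 + 0.017995 + 0.012046 = 0.165378.
So 1 − D = 0.834622, i.e. 0.8346 to 4 decimal places.

0.8346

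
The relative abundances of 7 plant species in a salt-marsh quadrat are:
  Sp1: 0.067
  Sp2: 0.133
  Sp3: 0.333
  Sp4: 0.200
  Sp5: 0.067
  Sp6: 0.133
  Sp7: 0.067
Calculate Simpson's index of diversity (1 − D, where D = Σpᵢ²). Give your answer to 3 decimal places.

0.800

D = 0.067² + 0.133² + 0.333² + 0.2² + 0.067² + 0.133² + 0.067² = 0.00449 + 0.01769 + 0.11089 + 0.04000 + 0.00449 + 0.01769 + 0.00449 = 0.19973 (working shown to 5 dp, full precision carried).
So 1 − D = 0.80027, i.e. 0.800 to 3 decimal places.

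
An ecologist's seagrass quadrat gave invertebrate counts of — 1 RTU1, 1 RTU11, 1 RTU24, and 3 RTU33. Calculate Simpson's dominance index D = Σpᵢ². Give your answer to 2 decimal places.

Total N = 1+1+1+3 = 6, so the proportions are 0.1667, 0.1667, 0.1667, 0.5 (working shown to 4 dp, full precision carried).
D = 0.1667² + 0.1667² + 0.1667² + 0.5² = 0.0278 + 0.0278 + 0.0278 + 0.2500 = 0.3333.
To 2 decimal places, D = 0.33.

0.33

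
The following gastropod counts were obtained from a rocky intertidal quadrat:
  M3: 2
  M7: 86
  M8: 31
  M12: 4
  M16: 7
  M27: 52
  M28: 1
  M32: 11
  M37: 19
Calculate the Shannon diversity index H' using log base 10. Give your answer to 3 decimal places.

Total N = 2+86+31+4+7+52+1+11+19 = 213, so the proportions are 0.00939, 0.40376, 0.14554, 0.01878, 0.03286, 0.24413, 0.00469, 0.05164, 0.0892 (working shown to 5 dp, full precision carried).
Each pᵢ log₁₀ pᵢ term: 0.00939×(-2.02735)=-0.01904, 0.40376×(-0.39388)=-0.15903, 0.14554×(-0.83702)=-0.12182, 0.01878×(-1.72632)=-0.03242, 0.03286×(-1.48328)=-0.04875, 0.24413×(-0.61238)=-0.14950, 0.00469×(-2.32838)=-0.01093, 0.05164×(-1.28699)=-0.06646, 0.0892×(-1.04963)=-0.09363.
Sum = -0.70158, so H' = 0.702.

0.702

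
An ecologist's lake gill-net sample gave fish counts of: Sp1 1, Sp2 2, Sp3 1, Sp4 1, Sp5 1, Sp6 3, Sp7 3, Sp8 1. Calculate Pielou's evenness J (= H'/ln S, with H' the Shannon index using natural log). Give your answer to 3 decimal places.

Total N = 1+2+1+1+1+3+3+1 = 13, so the proportions are 0.07692, 0.15385, 0.07692, 0.07692, 0.07692, 0.23077, 0.23077, 0.07692 (working shown to 5 dp, full precision carried).
H' = −Σ pᵢ ln pᵢ = −((-0.19730) + (-0.28797) + (-0.19730) + (-0.19730) + (-0.19730) + (-0.33839) + (-0.33839) + (-0.19730)) = 1.95126.
With S = 8 species, ln S = 2.07944, so J = 1.95126/2.07944 = 0.93836, i.e. 0.938 to 3 decimal places.

0.938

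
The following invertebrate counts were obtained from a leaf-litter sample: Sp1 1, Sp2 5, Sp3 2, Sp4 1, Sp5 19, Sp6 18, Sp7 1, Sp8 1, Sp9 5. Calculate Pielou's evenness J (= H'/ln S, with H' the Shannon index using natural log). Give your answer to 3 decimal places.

0.730

Total N = 1+5+2+1+19+18+1+1+5 = 53, so the proportions are 0.01887, 0.09434, 0.03774, 0.01887, 0.35849, 0.33962, 0.01887, 0.01887, 0.09434 (working shown to 5 dp, full precision carried).
H' = −Σ pᵢ ln pᵢ = −((-0.07491) + (-0.22272) + (-0.12367) + (-0.07491) + (-0.36776) + (-0.36677) + (-0.07491) + (-0.07491) + (-0.22272)) = 1.60328.
With S = 9 species, ln S = 2.19722, so J = 1.60328/2.19722 = 0.72968, i.e. 0.730 to 3 decimal places.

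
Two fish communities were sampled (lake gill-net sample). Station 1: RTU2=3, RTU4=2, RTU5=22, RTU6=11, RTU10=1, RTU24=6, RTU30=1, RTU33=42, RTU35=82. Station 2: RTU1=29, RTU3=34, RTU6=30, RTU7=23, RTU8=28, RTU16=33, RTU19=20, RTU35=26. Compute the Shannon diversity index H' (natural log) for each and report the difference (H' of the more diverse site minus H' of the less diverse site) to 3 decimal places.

Station 1: N=170, proportions 0.01765, 0.01176, 0.12941, 0.06471, 0.00588, 0.03529, 0.00588, 0.24706, 0.48235, giving H' = 1.44082 (working shown to 5 dp, full precision carried).
Station 2: N=223, proportions 0.13004, 0.15247, 0.13453, 0.10314, 0.12556, 0.14798, 0.08969, 0.11659, giving H' = 2.06631.
Difference = |1.44082 − 2.06631| = 0.62549, i.e. 0.625 to 3 decimal places.

0.625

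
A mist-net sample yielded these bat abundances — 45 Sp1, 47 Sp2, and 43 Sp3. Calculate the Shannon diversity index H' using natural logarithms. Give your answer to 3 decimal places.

Total N = 45+47+43 = 135, so the proportions are 0.33333, 0.34815, 0.31852 (working shown to 5 dp, full precision carried).
Each pᵢ ln pᵢ term: 0.33333×(-1.09861)=-0.36620, 0.34815×(-1.05513)=-0.36734, 0.31852×(-1.14407)=-0.36441.
Sum = -1.09795, so H' = 1.098.

1.098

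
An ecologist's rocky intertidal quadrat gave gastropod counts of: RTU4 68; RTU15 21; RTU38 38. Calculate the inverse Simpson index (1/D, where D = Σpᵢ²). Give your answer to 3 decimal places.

2.478

Total N = 68+21+38 = 127, so the proportions are 0.535433, 0.165354, 0.299213 (working shown to 6 dp, full precision carried).
D = 0.535433² + 0.165354² + 0.299213² = 0.286689 + 0.027342 + 0.089528 = 0.403559.
So 1/D = 2.47795, i.e. 2.478 to 3 decimal places.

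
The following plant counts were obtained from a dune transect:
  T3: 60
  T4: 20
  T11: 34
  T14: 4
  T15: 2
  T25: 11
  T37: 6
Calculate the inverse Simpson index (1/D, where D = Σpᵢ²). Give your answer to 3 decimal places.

3.519

Total N = 60+20+34+4+2+11+6 = 137, so the proportions are 0.4379562, 0.1459854, 0.2481752, 0.0291971, 0.0145985, 0.080292, 0.0437956 (working shown to 7 dp, full precision carried).
D = 0.4379562² + 0.1459854² + 0.2481752² + 0.0291971² + 0.0145985² + 0.080292² + 0.0437956² = 0.1918056 + 0.0213117 + 0.0615909 + 0.0008525 + 0.0002131 + 0.0064468 + 0.0019181 = 0.2841387.
So 1/D = 3.51941, i.e. 3.519 to 3 decimal places.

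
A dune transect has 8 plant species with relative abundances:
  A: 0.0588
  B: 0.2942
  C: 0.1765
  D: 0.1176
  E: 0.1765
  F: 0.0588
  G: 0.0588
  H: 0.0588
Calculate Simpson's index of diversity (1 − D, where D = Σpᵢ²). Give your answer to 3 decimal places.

0.823

D = 0.0588² + 0.2942² + 0.1765² + 0.1176² + 0.1765² + 0.0588² + 0.0588² + 0.0588² = 0.00346 + 0.08655 + 0.03115 + 0.01383 + 0.03115 + 0.00346 + 0.00346 + 0.00346 = 0.17652 (working shown to 5 dp, full precision carried).
So 1 − D = 0.82348, i.e. 0.823 to 3 decimal places.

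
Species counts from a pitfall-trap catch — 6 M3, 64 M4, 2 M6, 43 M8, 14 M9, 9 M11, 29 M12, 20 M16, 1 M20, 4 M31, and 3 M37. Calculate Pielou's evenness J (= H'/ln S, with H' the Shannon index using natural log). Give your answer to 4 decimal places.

0.7807

Total N = 6+64+2+43+14+9+29+20+1+4+3 = 195, so the proportions are 0.030769, 0.328205, 0.010256, 0.220513, 0.071795, 0.046154, 0.148718, 0.102564, 0.005128, 0.020513, 0.015385 (working shown to 6 dp, full precision carried).
H' = −Σ pᵢ ln pᵢ = −((-0.107115) + (-0.365659) + (-0.046973) + (-0.333371) + (-0.189104) + (-0.141959) + (-0.283412) + (-0.233566) + (-0.027041) + (-0.079727) + (-0.064221)) = 1.872148.
With S = 11 species, ln S = 2.397895, so J = 1.872148/2.397895 = 0.780746, i.e. 0.7807 to 4 decimal places.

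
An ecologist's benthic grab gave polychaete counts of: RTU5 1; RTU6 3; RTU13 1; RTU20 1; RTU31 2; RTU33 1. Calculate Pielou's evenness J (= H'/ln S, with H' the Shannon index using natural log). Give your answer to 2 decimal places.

0.94

Total N = 1+3+1+1+2+1 = 9, so the proportions are 0.1111, 0.3333, 0.1111, 0.1111, 0.2222, 0.1111 (working shown to 4 dp, full precision carried).
H' = −Σ pᵢ ln pᵢ = −((-0.2441) + (-0.3662) + (-0.2441) + (-0.2441) + (-0.3342) + (-0.2441)) = 1.6770.
With S = 6 species, ln S = 1.7918, so J = 1.6770/1.7918 = 0.9359, i.e. 0.94 to 2 decimal places.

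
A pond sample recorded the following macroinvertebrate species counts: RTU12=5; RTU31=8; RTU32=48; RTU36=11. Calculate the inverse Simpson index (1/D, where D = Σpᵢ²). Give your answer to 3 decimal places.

Total N = 5+8+48+11 = 72, so the proportions are 0.069444, 0.111111, 0.666667, 0.152778 (working shown to 6 dp, full precision carried).
D = 0.069444² + 0.111111² + 0.666667² + 0.152778² = 0.004823 + 0.012346 + 0.444444 + 0.023341 = 0.484954.
So 1/D = 2.06205, i.e. 2.062 to 3 decimal places.

2.062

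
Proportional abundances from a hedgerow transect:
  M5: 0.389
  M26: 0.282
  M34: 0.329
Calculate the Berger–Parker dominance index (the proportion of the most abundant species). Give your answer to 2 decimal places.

The largest proportion is 0.389, i.e. d = 0.39 to 2 decimal places.

0.39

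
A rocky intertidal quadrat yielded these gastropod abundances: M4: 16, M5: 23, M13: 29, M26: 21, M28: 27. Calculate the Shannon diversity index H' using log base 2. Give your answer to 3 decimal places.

Total N = 16+23+29+21+27 = 116, so the proportions are 0.13793, 0.19828, 0.25, 0.18103, 0.23276 (working shown to 5 dp, full precision carried).
Each pᵢ log₂ pᵢ term: 0.13793×(-2.85798)=-0.39420, 0.19828×(-2.33442)=-0.46286, 0.25×(-2.00000)=-0.50000, 0.18103×(-2.46566)=-0.44637, 0.23276×(-2.10309)=-0.48951.
Sum = -2.29295, so H' = 2.293.

2.293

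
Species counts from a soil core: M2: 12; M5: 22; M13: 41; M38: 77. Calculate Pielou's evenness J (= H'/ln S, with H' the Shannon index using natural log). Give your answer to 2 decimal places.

0.85

Total N = 12+22+41+77 = 152, so the proportions are 0.0789, 0.1447, 0.2697, 0.5066 (working shown to 4 dp, full precision carried).
H' = −Σ pᵢ ln pᵢ = −((-0.2004) + (-0.2798) + (-0.3534) + (-0.3445)) = 1.1781.
With S = 4 species, ln S = 1.3863, so J = 1.1781/1.3863 = 0.8499, i.e. 0.85 to 2 decimal places.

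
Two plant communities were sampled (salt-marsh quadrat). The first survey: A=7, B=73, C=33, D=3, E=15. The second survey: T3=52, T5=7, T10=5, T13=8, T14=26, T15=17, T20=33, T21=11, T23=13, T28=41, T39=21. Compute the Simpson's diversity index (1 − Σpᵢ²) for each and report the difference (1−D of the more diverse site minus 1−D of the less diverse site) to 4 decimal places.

The first survey: N=131, proportions 0.0534351, 0.5572519, 0.2519084, 0.0229008, 0.1145038, giving 1−D = 0.6095216 (working shown to 7 dp, full precision carried).
The second survey: N=234, proportions 0.2222222, 0.0299145, 0.0213675, 0.034188, 0.1111111, 0.0726496, 0.1410256, 0.0470085, 0.0555556, 0.1752137, 0.0897436, giving 1−D = 0.8665352.
Difference = |0.6095216 − 0.8665352| = 0.2570136, i.e. 0.2570 to 4 decimal places.

0.2570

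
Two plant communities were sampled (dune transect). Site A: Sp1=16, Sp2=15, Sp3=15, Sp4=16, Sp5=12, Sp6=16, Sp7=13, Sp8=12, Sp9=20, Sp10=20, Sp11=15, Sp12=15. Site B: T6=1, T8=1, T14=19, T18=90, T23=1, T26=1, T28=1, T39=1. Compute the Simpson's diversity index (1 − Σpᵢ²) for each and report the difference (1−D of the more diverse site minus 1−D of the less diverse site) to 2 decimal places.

0.55

Site A: N=185, proportions 0.086486, 0.081081, 0.081081, 0.086486, 0.064865, 0.086486, 0.07027, 0.064865, 0.108108, 0.108108, 0.081081, 0.081081, giving 1−D = 0.914536 (working shown to 6 dp, full precision carried).
Site B: N=115, proportions 0.008696, 0.008696, 0.165217, 0.782609, 0.008696, 0.008696, 0.008696, 0.008696, giving 1−D = 0.359773.
Difference = |0.914536 − 0.359773| = 0.554763, i.e. 0.55 to 2 decimal places.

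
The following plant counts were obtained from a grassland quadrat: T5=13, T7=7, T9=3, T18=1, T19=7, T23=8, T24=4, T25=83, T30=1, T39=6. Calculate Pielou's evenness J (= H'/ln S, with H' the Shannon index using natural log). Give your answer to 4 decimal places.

Total N = 13+7+3+1+7+8+4+83+1+6 = 133, so the proportions are 0.097744, 0.052632, 0.022556, 0.007519, 0.052632, 0.06015, 0.030075, 0.62406, 0.007519, 0.045113 (working shown to 6 dp, full precision carried).
H' = −Σ pᵢ ln pᵢ = −((-0.227295) + (-0.154970) + (-0.085528) + (-0.036770) + (-0.154970) + (-0.169077) + (-0.105385) + (-0.294250) + (-0.036770) + (-0.139786)) = 1.404801.
With S = 10 species, ln S = 2.302585, so J = 1.404801/2.302585 = 0.610097, i.e. 0.6101 to 4 decimal places.

0.6101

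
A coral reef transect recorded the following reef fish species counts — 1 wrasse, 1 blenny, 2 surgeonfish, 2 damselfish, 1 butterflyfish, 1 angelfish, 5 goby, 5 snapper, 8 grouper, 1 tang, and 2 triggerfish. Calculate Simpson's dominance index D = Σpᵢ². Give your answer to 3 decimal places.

Total N = 1+1+2+2+1+1+5+5+8+1+2 = 29, so the proportions are 0.03448, 0.03448, 0.06897, 0.06897, 0.03448, 0.03448, 0.17241, 0.17241, 0.27586, 0.03448, 0.06897 (working shown to 5 dp, full precision carried).
D = 0.03448² + 0.03448² + 0.06897² + 0.06897² + 0.03448² + 0.03448² + 0.17241² + 0.17241² + 0.27586² + 0.03448² + 0.06897² = 0.00119 + 0.00119 + 0.00476 + 0.00476 + 0.00119 + 0.00119 + 0.02973 + 0.02973 + 0.07610 + 0.00119 + 0.00476 = 0.15577.
To 3 decimal places, D = 0.156.

0.156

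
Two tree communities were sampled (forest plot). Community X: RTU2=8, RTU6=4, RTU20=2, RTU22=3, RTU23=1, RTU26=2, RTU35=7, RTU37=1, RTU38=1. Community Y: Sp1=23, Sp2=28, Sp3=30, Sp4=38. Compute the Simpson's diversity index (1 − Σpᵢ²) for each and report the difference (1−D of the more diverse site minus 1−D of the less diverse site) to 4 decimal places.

Community X: N=29, proportions 0.275862, 0.137931, 0.068966, 0.103448, 0.034483, 0.068966, 0.241379, 0.034483, 0.034483, giving 1−D = 0.822830 (working shown to 6 dp, full precision carried).
Community Y: N=119, proportions 0.193277, 0.235294, 0.252101, 0.319328, giving 1−D = 0.741756.
Difference = |0.822830 − 0.741756| = 0.081074, i.e. 0.0811 to 4 decimal places.

0.0811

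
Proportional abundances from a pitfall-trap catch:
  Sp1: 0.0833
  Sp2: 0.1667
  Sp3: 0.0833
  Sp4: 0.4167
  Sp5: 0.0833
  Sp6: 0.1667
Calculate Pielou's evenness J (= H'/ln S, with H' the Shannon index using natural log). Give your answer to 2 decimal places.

0.88

H' = −Σ pᵢ ln pᵢ = −((-0.2070) + (-0.2987) + (-0.2070) + (-0.3648) + (-0.2070) + (-0.2987)) = 1.5832 (working shown to 4 dp, full precision carried).
With S = 6 species, ln S = 1.7918, so J = 1.5832/1.7918 = 0.8836, i.e. 0.88 to 2 decimal places.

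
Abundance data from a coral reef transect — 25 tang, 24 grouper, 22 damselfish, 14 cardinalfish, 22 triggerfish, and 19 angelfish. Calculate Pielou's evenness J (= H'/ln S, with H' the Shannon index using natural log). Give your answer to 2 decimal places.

Total N = 25+24+22+14+22+19 = 126, so the proportions are 0.1984, 0.1905, 0.1746, 0.1111, 0.1746, 0.1508 (working shown to 4 dp, full precision carried).
H' = −Σ pᵢ ln pᵢ = −((-0.3209) + (-0.3159) + (-0.3047) + (-0.2441) + (-0.3047) + (-0.2853)) = 1.7756.
With S = 6 species, ln S = 1.7918, so J = 1.7756/1.7918 = 0.9910, i.e. 0.99 to 2 decimal places.

0.99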